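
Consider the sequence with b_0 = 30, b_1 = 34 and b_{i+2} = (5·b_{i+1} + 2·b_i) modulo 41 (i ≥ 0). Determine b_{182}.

Listing terms: b_0 = 30; b_1 = 34; b_2 = 25; b_3 = 29; b_4 = 31; b_5 = 8; b_6 = 20; b_7 = 34; b_8 = 5; b_9 = 11; b_{10} = 24; b_{11} = 19; b_{12} = 20; b_{13} = 15; b_{14} = 33; b_{15} = 31; b_{16} = 16; b_{17} = 19; b_{18} = 4; b_{19} = 17; b_{20} = 11; b_{21} = 7; b_{22} = 16; b_{23} = 12; b_{24} = 10; b_{25} = 33; b_{26} = 21; b_{27} = 7; b_{28} = 36; b_{29} = 30; b_{30} = 17; b_{31} = 22; b_{32} = 21; b_{33} = 26; b_{34} = 8; b_{35} = 10; b_{36} = 25; b_{37} = 22; b_{38} = 37; b_{39} = 24; b_{40} = 30; b_{41} = 34.
Since (b_{40}, b_{41}) = (b_0, b_1) = (30, 34) (two consecutive terms determine the rest), the sequence is periodic with period 40.
So b_{182} = b_{0 + ((182-0) mod 40)} = b_{22} = 16.

16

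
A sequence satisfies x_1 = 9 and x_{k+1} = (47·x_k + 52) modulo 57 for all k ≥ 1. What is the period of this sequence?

x_1 = 9; x_2 = 19; x_3 = 33; x_4 = 7; x_5 = 39; x_6 = 4; x_7 = 12; x_8 = 46; x_9 = 48; x_{10} = 28; x_{11} = 0; x_{12} = 52; x_{13} = 45; x_{14} = 1; x_{15} = 42; x_{16} = 31; x_{17} = 27; x_{18} = 10; x_{19} = 9.
Since x_{19} = x_1 = 9, the sequence is periodic with period 18.

18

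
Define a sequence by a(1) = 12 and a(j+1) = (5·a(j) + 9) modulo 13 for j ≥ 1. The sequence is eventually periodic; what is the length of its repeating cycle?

Listing terms: a(1) = 12,  a(2) = 4,  a(3) = 3,  a(4) = 11,  a(5) = 12.
Since a(5) = a(1) = 12, the sequence is periodic with period 4.

4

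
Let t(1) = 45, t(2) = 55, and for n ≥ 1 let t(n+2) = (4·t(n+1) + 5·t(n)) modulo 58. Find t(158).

Listing terms: t(1) = 45; t(2) = 55; t(3) = 39; t(4) = 25; t(5) = 5; t(6) = 29; t(7) = 25; t(8) = 13; t(9) = 3; t(10) = 19; t(11) = 33; t(12) = 53; t(13) = 29; t(14) = 33; t(15) = 45; t(16) = 55.
Since (t(15), t(16)) = (t(1), t(2)) = (45, 55) (two consecutive terms determine the rest), the sequence is periodic with period 14.
So t(158) = t(1 + ((158-1) mod 14)) = t(4) = 25.

25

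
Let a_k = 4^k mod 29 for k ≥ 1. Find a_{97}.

22

a_1 = 4, a_2 = 16, a_3 = 6, a_4 = 24, a_5 = 9, a_6 = 7, a_7 = 28, a_8 = 25, a_9 = 13, a_{10} = 23, a_{11} = 5, a_{12} = 20, a_{13} = 22, a_{14} = 1, a_{15} = 4.
Since a_{15} = a_1 = 4, the sequence is periodic with period 14.
So a_{97} = a_{1 + ((97-1) mod 14)} = a_{13} = 22.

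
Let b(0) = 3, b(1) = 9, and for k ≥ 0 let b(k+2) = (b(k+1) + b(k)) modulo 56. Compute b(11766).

We have b(0) = 3, b(1) = 9, b(2) = 12, b(3) = 21, b(4) = 33, b(5) = 54, b(6) = 31, b(7) = 29, b(8) = 4, b(9) = 33, b(10) = 37, b(11) = 14, b(12) = 51, b(13) = 9, b(14) = 4, b(15) = 13, b(16) = 17, b(17) = 30, b(18) = 47, b(19) = 21, b(20) = 12, b(21) = 33, b(22) = 45, b(23) = 22, b(24) = 11, b(25) = 33, b(26) = 44, b(27) = 21, b(28) = 9, b(29) = 30, b(30) = 39, b(31) = 13, b(32) = 52, b(33) = 9, b(34) = 5, b(35) = 14, b(36) = 19, b(37) = 33, b(38) = 52, b(39) = 29, b(40) = 25, b(41) = 54, b(42) = 23, b(43) = 21, b(44) = 44, b(45) = 9, b(46) = 53, b(47) = 6, b(48) = 3, b(49) = 9.
Since (b(48), b(49)) = (b(0), b(1)) = (3, 9) (two consecutive terms determine the rest), the sequence is periodic with period 48.
So b(11766) = b(0 + ((11766-0) mod 48)) = b(6) = 31.

31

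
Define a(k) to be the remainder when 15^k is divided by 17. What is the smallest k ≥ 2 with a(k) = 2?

We have a(1) = 15; a(2) = 4; a(3) = 9; a(4) = 16; a(5) = 2; a(6) = 13; a(7) = 8; a(8) = 1; a(9) = 15.
The sequence repeats with period 8.
The value 2 first appears (with k ≥ 2) at a(5).

5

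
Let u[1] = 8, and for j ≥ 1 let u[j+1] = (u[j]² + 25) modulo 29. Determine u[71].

12

We have u[1] = 8, u[2] = 2, u[3] = 0, u[4] = 25, u[5] = 12, u[6] = 24, u[7] = 21, u[8] = 2.
Since u[8] = u[2] = 2, the sequence is eventually periodic: after a pre-period of length 1 it cycles with period 6.
For j ≥ 2, u[j] depends only on (j - 2) mod 6. (71 - 2) mod 6 = 3, so u[71] = u[5] = 12.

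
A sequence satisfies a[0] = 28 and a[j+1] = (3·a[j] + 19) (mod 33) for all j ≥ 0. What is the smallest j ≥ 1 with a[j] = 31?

a[0] = 28; a[1] = 4; a[2] = 31; a[3] = 13; a[4] = 25; a[5] = 28.
Since a[5] = a[0] = 28, the sequence is periodic with period 5.
The value 31 first appears (with j ≥ 1) at a[2].

2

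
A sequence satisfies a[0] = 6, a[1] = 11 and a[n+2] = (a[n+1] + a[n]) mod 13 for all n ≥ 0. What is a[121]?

6

a[0] = 6, a[1] = 11, a[2] = 4, a[3] = 2, a[4] = 6, a[5] = 8, a[6] = 1, a[7] = 9, a[8] = 10, a[9] = 6, a[10] = 3, a[11] = 9, a[12] = 12, a[13] = 8, a[14] = 7, a[15] = 2, a[16] = 9, a[17] = 11, a[18] = 7, a[19] = 5, a[20] = 12, a[21] = 4, a[22] = 3, a[23] = 7, a[24] = 10, a[25] = 4, a[26] = 1, a[27] = 5, a[28] = 6, a[29] = 11.
Since (a[28], a[29]) = (a[0], a[1]) = (6, 11) (two consecutive terms determine the rest), the sequence is periodic with period 28.
So a[121] = a[0 + ((121-0) mod 28)] = a[9] = 6.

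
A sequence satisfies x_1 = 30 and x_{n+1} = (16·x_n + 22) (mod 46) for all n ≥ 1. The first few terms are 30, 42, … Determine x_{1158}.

We have x_1 = 30,  x_2 = 42,  x_3 = 4,  x_4 = 40,  x_5 = 18,  x_6 = 34,  x_7 = 14,  x_8 = 16,  x_9 = 2,  x_{10} = 8,  x_{11} = 12,  x_{12} = 30.
The sequence repeats with period 11.
So x_{1158} = x_{1 + ((1158-1) mod 11)} = x_3 = 4.

4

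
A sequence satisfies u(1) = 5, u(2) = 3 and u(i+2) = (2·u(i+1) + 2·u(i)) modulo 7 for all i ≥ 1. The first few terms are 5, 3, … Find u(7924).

We have u(1) = 5, u(2) = 3, u(3) = 2, u(4) = 3, u(5) = 3, u(6) = 5, u(7) = 2, u(8) = 0, u(9) = 4, u(10) = 1, u(11) = 3, u(12) = 1, u(13) = 1, u(14) = 4, u(15) = 3, u(16) = 0, u(17) = 6, u(18) = 5, u(19) = 1, u(20) = 5, u(21) = 5, u(22) = 6, u(23) = 1, u(24) = 0, u(25) = 2, u(26) = 4, u(27) = 5, u(28) = 4, u(29) = 4, u(30) = 2, u(31) = 5, u(32) = 0, u(33) = 3, u(34) = 6, u(35) = 4, u(36) = 6, u(37) = 6, u(38) = 3, u(39) = 4, u(40) = 0, u(41) = 1, u(42) = 2, u(43) = 6, u(44) = 2, u(45) = 2, u(46) = 1, u(47) = 6, u(48) = 0, u(49) = 5, u(50) = 3.
Since (u(49), u(50)) = (u(1), u(2)) = (5, 3) (two consecutive terms determine the rest), the sequence is periodic with period 48.
So u(7924) = u(1 + ((7924-1) mod 48)) = u(4) = 3.

3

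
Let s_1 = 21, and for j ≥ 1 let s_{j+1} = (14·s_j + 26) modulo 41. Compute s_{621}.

16

s_1 = 21; s_2 = 33; s_3 = 37; s_4 = 11; s_5 = 16; s_6 = 4; s_7 = 0; s_8 = 26; s_9 = 21.
Since s_9 = s_1 = 21, the sequence is periodic with period 8.
So s_{621} = s_{1 + ((621-1) mod 8)} = s_5 = 16.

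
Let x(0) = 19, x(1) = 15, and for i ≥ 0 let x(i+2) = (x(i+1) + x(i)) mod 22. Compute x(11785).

x(0) = 19, x(1) = 15, x(2) = 12, x(3) = 5, x(4) = 17, x(5) = 0, x(6) = 17, x(7) = 17, x(8) = 12, x(9) = 7, x(10) = 19, x(11) = 4, x(12) = 1, x(13) = 5, x(14) = 6, x(15) = 11, x(16) = 17, x(17) = 6, x(18) = 1, x(19) = 7, x(20) = 8, x(21) = 15, x(22) = 1, x(23) = 16, x(24) = 17, x(25) = 11, x(26) = 6, x(27) = 17, x(28) = 1, x(29) = 18, x(30) = 19, x(31) = 15.
Since (x(30), x(31)) = (x(0), x(1)) = (19, 15) (two consecutive terms determine the rest), the sequence is periodic with period 30.
(11785 - 0) mod 30 = 25, so x(11785) = x(25) = 11.

11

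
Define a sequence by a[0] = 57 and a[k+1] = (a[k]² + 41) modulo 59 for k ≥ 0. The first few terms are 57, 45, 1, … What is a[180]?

57

Computing terms: a[0] = 57; a[1] = 45; a[2] = 1; a[3] = 42; a[4] = 35; a[5] = 27; a[6] = 3; a[7] = 50; a[8] = 4; a[9] = 57.
Since a[9] = a[0] = 57, the sequence is periodic with period 9.
(180 - 0) mod 9 = 0, so a[180] = a[0] = 57.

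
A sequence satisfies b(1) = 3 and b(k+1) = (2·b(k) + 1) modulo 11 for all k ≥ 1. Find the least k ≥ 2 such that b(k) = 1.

We have b(1) = 3,  b(2) = 7,  b(3) = 4,  b(4) = 9,  b(5) = 8,  b(6) = 6,  b(7) = 2,  b(8) = 5,  b(9) = 0,  b(10) = 1,  b(11) = 3.
Since b(11) = b(1) = 3, the sequence is periodic with period 10.
The value 1 first appears (with k ≥ 2) at b(10).

10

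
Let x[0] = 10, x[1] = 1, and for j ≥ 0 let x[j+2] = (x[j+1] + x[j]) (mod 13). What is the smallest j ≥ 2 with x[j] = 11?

We have x[0] = 10,  x[1] = 1,  x[2] = 11,  x[3] = 12,  x[4] = 10,  x[5] = 9,  x[6] = 6,  x[7] = 2,  x[8] = 8,  x[9] = 10,  x[10] = 5,  x[11] = 2,  x[12] = 7,  x[13] = 9,  x[14] = 3,  x[15] = 12,  x[16] = 2,  x[17] = 1,  x[18] = 3,  x[19] = 4,  x[20] = 7,  x[21] = 11,  x[22] = 5,  x[23] = 3,  x[24] = 8,  x[25] = 11,  x[26] = 6,  x[27] = 4,  x[28] = 10,  x[29] = 1.
Since (x[28], x[29]) = (x[0], x[1]) = (10, 1) (two consecutive terms determine the rest), the sequence is periodic with period 28.
The value 11 first appears (with j ≥ 2) at x[2].

2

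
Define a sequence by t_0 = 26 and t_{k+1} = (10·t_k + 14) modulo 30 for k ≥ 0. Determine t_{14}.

t_0 = 26,  t_1 = 4,  t_2 = 24,  t_3 = 14,  t_4 = 4.
Since t_4 = t_1 = 4, the sequence is eventually periodic: after a pre-period of length 1 it cycles with period 3.
For k ≥ 1, t_k depends only on (k - 1) mod 3. (14 - 1) mod 3 = 1, so t_{14} = t_2 = 24.

24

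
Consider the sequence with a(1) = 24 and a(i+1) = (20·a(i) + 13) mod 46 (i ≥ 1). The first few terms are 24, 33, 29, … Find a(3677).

Listing terms: a(1) = 24, a(2) = 33, a(3) = 29, a(4) = 41, a(5) = 5, a(6) = 21, a(7) = 19, a(8) = 25, a(9) = 7, a(10) = 15, a(11) = 37, a(12) = 17, a(13) = 31, a(14) = 35, a(15) = 23, a(16) = 13, a(17) = 43, a(18) = 45, a(19) = 39, a(20) = 11, a(21) = 3, a(22) = 27, a(23) = 1, a(24) = 33.
Since a(24) = a(2) = 33, the sequence is eventually periodic: after a pre-period of length 1 it cycles with period 22.
For i ≥ 2, a(i) depends only on (i - 2) mod 22. (3677 - 2) mod 22 = 1, so a(3677) = a(3) = 29.

29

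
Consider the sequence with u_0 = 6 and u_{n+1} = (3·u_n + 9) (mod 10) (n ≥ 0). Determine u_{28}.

Computing terms: u_0 = 6, u_1 = 7, u_2 = 0, u_3 = 9, u_4 = 6.
The sequence repeats with period 4.
So u_{28} = u_{0 + ((28-0) mod 4)} = u_0 = 6.

6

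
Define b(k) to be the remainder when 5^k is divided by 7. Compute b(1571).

3

We have b(0) = 1,  b(1) = 5,  b(2) = 4,  b(3) = 6,  b(4) = 2,  b(5) = 3,  b(6) = 1.
The sequence repeats with period 6.
(1571 - 0) mod 6 = 5, so b(1571) = b(5) = 3.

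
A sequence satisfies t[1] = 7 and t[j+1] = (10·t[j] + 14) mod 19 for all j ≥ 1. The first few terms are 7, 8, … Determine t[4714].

We have t[1] = 7,  t[2] = 8,  t[3] = 18,  t[4] = 4,  t[5] = 16,  t[6] = 3,  t[7] = 6,  t[8] = 17,  t[9] = 13,  t[10] = 11,  t[11] = 10,  t[12] = 0,  t[13] = 14,  t[14] = 2,  t[15] = 15,  t[16] = 12,  t[17] = 1,  t[18] = 5,  t[19] = 7.
Since t[19] = t[1] = 7, the sequence is periodic with period 18.
So t[4714] = t[1 + ((4714-1) mod 18)] = t[16] = 12.

12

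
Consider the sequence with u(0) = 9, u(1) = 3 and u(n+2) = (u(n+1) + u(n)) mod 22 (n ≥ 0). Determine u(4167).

1

Computing terms: u(0) = 9,  u(1) = 3,  u(2) = 12,  u(3) = 15,  u(4) = 5,  u(5) = 20,  u(6) = 3,  u(7) = 1,  u(8) = 4,  u(9) = 5,  u(10) = 9,  u(11) = 14,  u(12) = 1,  u(13) = 15,  u(14) = 16,  u(15) = 9,  u(16) = 3.
The sequence repeats with period 15.
(4167 - 0) mod 15 = 12, so u(4167) = u(12) = 1.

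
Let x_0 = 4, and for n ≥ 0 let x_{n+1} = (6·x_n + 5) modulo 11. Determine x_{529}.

9

We have x_0 = 4, x_1 = 7, x_2 = 3, x_3 = 1, x_4 = 0, x_5 = 5, x_6 = 2, x_7 = 6, x_8 = 8, x_9 = 9, x_{10} = 4.
The sequence repeats with period 10.
So x_{529} = x_{0 + ((529-0) mod 10)} = x_9 = 9.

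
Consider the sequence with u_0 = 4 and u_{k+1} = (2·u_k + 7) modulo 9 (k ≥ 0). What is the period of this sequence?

6

u_0 = 4,  u_1 = 6,  u_2 = 1,  u_3 = 0,  u_4 = 7,  u_5 = 3,  u_6 = 4.
Since u_6 = u_0 = 4, the sequence is periodic with period 6.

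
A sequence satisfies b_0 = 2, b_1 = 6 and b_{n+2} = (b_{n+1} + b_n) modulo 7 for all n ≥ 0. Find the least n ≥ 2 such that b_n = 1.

2

Listing terms: b_0 = 2; b_1 = 6; b_2 = 1; b_3 = 0; b_4 = 1; b_5 = 1; b_6 = 2; b_7 = 3; b_8 = 5; b_9 = 1; b_{10} = 6; b_{11} = 0; b_{12} = 6; b_{13} = 6; b_{14} = 5; b_{15} = 4; b_{16} = 2; b_{17} = 6.
The sequence repeats with period 16.
The value 1 first appears (with n ≥ 2) at b_2.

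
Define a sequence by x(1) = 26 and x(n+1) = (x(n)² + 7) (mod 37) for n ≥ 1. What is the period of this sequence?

6

Listing terms: x(1) = 26; x(2) = 17; x(3) = 0; x(4) = 7; x(5) = 19; x(6) = 35; x(7) = 11; x(8) = 17.
Since x(8) = x(2) = 17, the sequence is eventually periodic: after a pre-period of length 1 it cycles with period 6.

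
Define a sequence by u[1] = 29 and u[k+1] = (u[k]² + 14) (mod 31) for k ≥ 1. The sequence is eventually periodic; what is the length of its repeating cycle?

Listing terms: u[1] = 29; u[2] = 18; u[3] = 28; u[4] = 23; u[5] = 16; u[6] = 22; u[7] = 2; u[8] = 18.
Since u[8] = u[2] = 18, the sequence is eventually periodic: after a pre-period of length 1 it cycles with period 6.

6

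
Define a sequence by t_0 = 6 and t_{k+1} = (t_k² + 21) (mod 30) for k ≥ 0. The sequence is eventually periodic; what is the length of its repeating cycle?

Listing terms: t_0 = 6,  t_1 = 27,  t_2 = 0,  t_3 = 21,  t_4 = 12,  t_5 = 15,  t_6 = 6.
The sequence repeats with period 6.

6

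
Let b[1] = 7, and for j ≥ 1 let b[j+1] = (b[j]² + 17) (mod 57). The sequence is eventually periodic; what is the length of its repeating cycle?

6

Listing terms: b[1] = 7; b[2] = 9; b[3] = 41; b[4] = 45; b[5] = 47; b[6] = 3; b[7] = 26; b[8] = 9.
Since b[8] = b[2] = 9, the sequence is eventually periodic: after a pre-period of length 1 it cycles with period 6.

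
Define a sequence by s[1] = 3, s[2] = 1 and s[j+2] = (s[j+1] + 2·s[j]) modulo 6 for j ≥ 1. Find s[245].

5

We have s[1] = 3, s[2] = 1, s[3] = 1, s[4] = 3, s[5] = 5, s[6] = 5, s[7] = 3, s[8] = 1.
The sequence repeats with period 6.
So s[245] = s[1 + ((245-1) mod 6)] = s[5] = 5.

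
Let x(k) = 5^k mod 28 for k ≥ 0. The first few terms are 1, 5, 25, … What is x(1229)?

Computing terms: x(0) = 1; x(1) = 5; x(2) = 25; x(3) = 13; x(4) = 9; x(5) = 17; x(6) = 1.
Since x(6) = x(0) = 1, the sequence is periodic with period 6.
So x(1229) = x(0 + ((1229-0) mod 6)) = x(5) = 17.

17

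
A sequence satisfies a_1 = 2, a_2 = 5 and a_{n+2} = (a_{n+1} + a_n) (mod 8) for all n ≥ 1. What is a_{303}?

Computing terms: a_1 = 2; a_2 = 5; a_3 = 7; a_4 = 4; a_5 = 3; a_6 = 7; a_7 = 2; a_8 = 1; a_9 = 3; a_{10} = 4; a_{11} = 7; a_{12} = 3; a_{13} = 2; a_{14} = 5.
The sequence repeats with period 12.
(303 - 1) mod 12 = 2, so a_{303} = a_3 = 7.

7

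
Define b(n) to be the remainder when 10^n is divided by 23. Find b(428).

Computing terms: b(0) = 1, b(1) = 10, b(2) = 8, b(3) = 11, b(4) = 18, b(5) = 19, b(6) = 6, b(7) = 14, b(8) = 2, b(9) = 20, b(10) = 16, b(11) = 22, b(12) = 13, b(13) = 15, b(14) = 12, b(15) = 5, b(16) = 4, b(17) = 17, b(18) = 9, b(19) = 21, b(20) = 3, b(21) = 7, b(22) = 1.
The sequence repeats with period 22.
So b(428) = b(0 + ((428-0) mod 22)) = b(10) = 16.

16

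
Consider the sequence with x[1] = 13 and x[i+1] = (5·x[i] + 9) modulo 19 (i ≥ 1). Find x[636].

2

Computing terms: x[1] = 13; x[2] = 17; x[3] = 18; x[4] = 4; x[5] = 10; x[6] = 2; x[7] = 0; x[8] = 9; x[9] = 16; x[10] = 13.
The sequence repeats with period 9.
(636 - 1) mod 9 = 5, so x[636] = x[6] = 2.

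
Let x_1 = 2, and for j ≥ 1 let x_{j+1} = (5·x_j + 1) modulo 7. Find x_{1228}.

1

x_1 = 2,  x_2 = 4,  x_3 = 0,  x_4 = 1,  x_5 = 6,  x_6 = 3,  x_7 = 2.
Since x_7 = x_1 = 2, the sequence is periodic with period 6.
(1228 - 1) mod 6 = 3, so x_{1228} = x_4 = 1.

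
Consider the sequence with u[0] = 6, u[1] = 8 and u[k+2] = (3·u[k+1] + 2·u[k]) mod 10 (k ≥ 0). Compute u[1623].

Listing terms: u[0] = 6,  u[1] = 8,  u[2] = 6,  u[3] = 4,  u[4] = 4,  u[5] = 0,  u[6] = 8,  u[7] = 4,  u[8] = 8,  u[9] = 2,  u[10] = 2,  u[11] = 0,  u[12] = 4,  u[13] = 2,  u[14] = 4,  u[15] = 6,  u[16] = 6,  u[17] = 0,  u[18] = 2,  u[19] = 6,  u[20] = 2,  u[21] = 8,  u[22] = 8,  u[23] = 0,  u[24] = 6,  u[25] = 8.
The sequence repeats with period 24.
(1623 - 0) mod 24 = 15, so u[1623] = u[15] = 6.

6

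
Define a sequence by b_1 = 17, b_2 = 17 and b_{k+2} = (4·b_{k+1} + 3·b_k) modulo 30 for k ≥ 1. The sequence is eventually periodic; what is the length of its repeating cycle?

24

We have b_1 = 17; b_2 = 17; b_3 = 29; b_4 = 17; b_5 = 5; b_6 = 11; b_7 = 29; b_8 = 29; b_9 = 23; b_{10} = 29; b_{11} = 5; b_{12} = 17; b_{13} = 23; b_{14} = 23; b_{15} = 11; b_{16} = 23; b_{17} = 5; b_{18} = 29; b_{19} = 11; b_{20} = 11; b_{21} = 17; b_{22} = 11; b_{23} = 5; b_{24} = 23; b_{25} = 17; b_{26} = 17.
Since (b_{25}, b_{26}) = (b_1, b_2) = (17, 17) (two consecutive terms determine the rest), the sequence is periodic with period 24.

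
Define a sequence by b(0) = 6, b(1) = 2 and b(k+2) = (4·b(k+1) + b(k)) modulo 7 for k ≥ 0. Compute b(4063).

We have b(0) = 6,  b(1) = 2,  b(2) = 0,  b(3) = 2,  b(4) = 1,  b(5) = 6,  b(6) = 4,  b(7) = 1,  b(8) = 1,  b(9) = 5,  b(10) = 0,  b(11) = 5,  b(12) = 6,  b(13) = 1,  b(14) = 3,  b(15) = 6,  b(16) = 6,  b(17) = 2.
Since (b(16), b(17)) = (b(0), b(1)) = (6, 2) (two consecutive terms determine the rest), the sequence is periodic with period 16.
(4063 - 0) mod 16 = 15, so b(4063) = b(15) = 6.

6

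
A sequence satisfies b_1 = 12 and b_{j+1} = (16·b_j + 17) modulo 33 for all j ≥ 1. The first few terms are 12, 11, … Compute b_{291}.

1

b_1 = 12, b_2 = 11, b_3 = 28, b_4 = 3, b_5 = 32, b_6 = 1, b_7 = 0, b_8 = 17, b_9 = 25, b_{10} = 21, b_{11} = 23, b_{12} = 22, b_{13} = 6, b_{14} = 14, b_{15} = 10, b_{16} = 12.
The sequence repeats with period 15.
So b_{291} = b_{1 + ((291-1) mod 15)} = b_6 = 1.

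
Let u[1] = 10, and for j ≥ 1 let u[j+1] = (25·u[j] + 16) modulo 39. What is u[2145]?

36

u[1] = 10; u[2] = 32; u[3] = 36; u[4] = 19; u[5] = 23; u[6] = 6; u[7] = 10.
Since u[7] = u[1] = 10, the sequence is periodic with period 6.
So u[2145] = u[1 + ((2145-1) mod 6)] = u[3] = 36.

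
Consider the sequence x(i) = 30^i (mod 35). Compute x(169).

We have x(0) = 1; x(1) = 30; x(2) = 25; x(3) = 15; x(4) = 30.
Since x(4) = x(1) = 30, the sequence is eventually periodic: after a pre-period of length 1 it cycles with period 3.
For i ≥ 1, x(i) depends only on (i - 1) mod 3. (169 - 1) mod 3 = 0, so x(169) = x(1) = 30.

30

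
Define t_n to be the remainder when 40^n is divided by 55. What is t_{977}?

50

Computing terms: t_1 = 40,  t_2 = 5,  t_3 = 35,  t_4 = 25,  t_5 = 10,  t_6 = 15,  t_7 = 50,  t_8 = 20,  t_9 = 30,  t_{10} = 45,  t_{11} = 40.
The sequence repeats with period 10.
So t_{977} = t_{1 + ((977-1) mod 10)} = t_7 = 50.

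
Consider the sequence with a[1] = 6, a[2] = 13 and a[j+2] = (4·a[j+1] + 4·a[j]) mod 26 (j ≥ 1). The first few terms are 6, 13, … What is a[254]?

Listing terms: a[1] = 6,  a[2] = 13,  a[3] = 24,  a[4] = 18,  a[5] = 12,  a[6] = 16,  a[7] = 8,  a[8] = 18,  a[9] = 0,  a[10] = 20,  a[11] = 2,  a[12] = 10,  a[13] = 22,  a[14] = 24,  a[15] = 2,  a[16] = 0,  a[17] = 8,  a[18] = 6,  a[19] = 4,  a[20] = 14,  a[21] = 20,  a[22] = 6,  a[23] = 0,  a[24] = 24,  a[25] = 18.
Since (a[24], a[25]) = (a[3], a[4]) = (24, 18) (two consecutive terms determine the rest), the sequence is eventually periodic: after a pre-period of length 2 it cycles with period 21.
For j ≥ 3, a[j] depends only on (j - 3) mod 21. (254 - 3) mod 21 = 20, so a[254] = a[23] = 0.

0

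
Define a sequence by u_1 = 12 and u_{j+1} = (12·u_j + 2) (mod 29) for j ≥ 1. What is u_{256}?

We have u_1 = 12; u_2 = 1; u_3 = 14; u_4 = 25; u_5 = 12.
Since u_5 = u_1 = 12, the sequence is periodic with period 4.
So u_{256} = u_{1 + ((256-1) mod 4)} = u_4 = 25.

25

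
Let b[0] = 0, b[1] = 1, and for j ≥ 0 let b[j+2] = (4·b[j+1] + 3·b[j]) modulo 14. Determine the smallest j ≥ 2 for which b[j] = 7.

Computing terms: b[0] = 0,  b[1] = 1,  b[2] = 4,  b[3] = 5,  b[4] = 4,  b[5] = 3,  b[6] = 10,  b[7] = 7,  b[8] = 2,  b[9] = 1,  b[10] = 10,  b[11] = 1,  b[12] = 6,  b[13] = 13,  b[14] = 0,  b[15] = 11,  b[16] = 2,  b[17] = 13,  b[18] = 2,  b[19] = 5,  b[20] = 12,  b[21] = 7,  b[22] = 8,  b[23] = 11,  b[24] = 12,  b[25] = 11,  b[26] = 10,  b[27] = 3,  b[28] = 0,  b[29] = 9,  b[30] = 8,  b[31] = 3,  b[32] = 8,  b[33] = 13,  b[34] = 6,  b[35] = 7,  b[36] = 4,  b[37] = 9,  b[38] = 6,  b[39] = 9,  b[40] = 12,  b[41] = 5,  b[42] = 0,  b[43] = 1.
The sequence repeats with period 42.
The value 7 first appears (with j ≥ 2) at b[7].

7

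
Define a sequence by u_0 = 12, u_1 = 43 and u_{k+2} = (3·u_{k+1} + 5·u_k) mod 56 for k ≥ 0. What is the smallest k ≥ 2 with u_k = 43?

We have u_0 = 12,  u_1 = 43,  u_2 = 21,  u_3 = 54,  u_4 = 43,  u_5 = 7,  u_6 = 12,  u_7 = 15,  u_8 = 49,  u_9 = 54,  u_{10} = 15,  u_{11} = 35,  u_{12} = 12,  u_{13} = 43.
Since (u_{12}, u_{13}) = (u_0, u_1) = (12, 43) (two consecutive terms determine the rest), the sequence is periodic with period 12.
The value 43 first appears (with k ≥ 2) at u_4.

4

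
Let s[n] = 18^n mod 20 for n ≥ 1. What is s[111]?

12

Listing terms: s[1] = 18,  s[2] = 4,  s[3] = 12,  s[4] = 16,  s[5] = 8,  s[6] = 4.
Since s[6] = s[2] = 4, the sequence is eventually periodic: after a pre-period of length 1 it cycles with period 4.
For n ≥ 2, s[n] depends only on (n - 2) mod 4. (111 - 2) mod 4 = 1, so s[111] = s[3] = 12.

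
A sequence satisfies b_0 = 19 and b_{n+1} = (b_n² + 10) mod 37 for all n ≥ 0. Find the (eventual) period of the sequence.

Listing terms: b_0 = 19,  b_1 = 1,  b_2 = 11,  b_3 = 20,  b_4 = 3,  b_5 = 19.
Since b_5 = b_0 = 19, the sequence is periodic with period 5.

5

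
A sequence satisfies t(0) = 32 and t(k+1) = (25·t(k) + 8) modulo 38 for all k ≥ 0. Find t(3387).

36

Computing terms: t(0) = 32, t(1) = 10, t(2) = 30, t(3) = 36, t(4) = 34, t(5) = 22, t(6) = 26, t(7) = 12, t(8) = 4, t(9) = 32.
Since t(9) = t(0) = 32, the sequence is periodic with period 9.
So t(3387) = t(0 + ((3387-0) mod 9)) = t(3) = 36.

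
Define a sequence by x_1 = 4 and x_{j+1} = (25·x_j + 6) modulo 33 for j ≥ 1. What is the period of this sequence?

Listing terms: x_1 = 4, x_2 = 7, x_3 = 16, x_4 = 10, x_5 = 25, x_6 = 4.
Since x_6 = x_1 = 4, the sequence is periodic with period 5.

5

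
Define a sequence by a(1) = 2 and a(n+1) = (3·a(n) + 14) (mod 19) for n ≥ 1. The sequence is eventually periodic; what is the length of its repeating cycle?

18

a(1) = 2; a(2) = 1; a(3) = 17; a(4) = 8; a(5) = 0; a(6) = 14; a(7) = 18; a(8) = 11; a(9) = 9; a(10) = 3; a(11) = 4; a(12) = 7; a(13) = 16; a(14) = 5; a(15) = 10; a(16) = 6; a(17) = 13; a(18) = 15; a(19) = 2.
The sequence repeats with period 18.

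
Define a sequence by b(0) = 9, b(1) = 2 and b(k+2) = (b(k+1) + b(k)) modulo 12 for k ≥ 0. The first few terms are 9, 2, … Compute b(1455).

b(0) = 9, b(1) = 2, b(2) = 11, b(3) = 1, b(4) = 0, b(5) = 1, b(6) = 1, b(7) = 2, b(8) = 3, b(9) = 5, b(10) = 8, b(11) = 1, b(12) = 9, b(13) = 10, b(14) = 7, b(15) = 5, b(16) = 0, b(17) = 5, b(18) = 5, b(19) = 10, b(20) = 3, b(21) = 1, b(22) = 4, b(23) = 5, b(24) = 9, b(25) = 2.
Since (b(24), b(25)) = (b(0), b(1)) = (9, 2) (two consecutive terms determine the rest), the sequence is periodic with period 24.
(1455 - 0) mod 24 = 15, so b(1455) = b(15) = 5.

5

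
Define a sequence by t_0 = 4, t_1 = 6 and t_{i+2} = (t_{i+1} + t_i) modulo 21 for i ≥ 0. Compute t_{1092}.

5

Computing terms: t_0 = 4; t_1 = 6; t_2 = 10; t_3 = 16; t_4 = 5; t_5 = 0; t_6 = 5; t_7 = 5; t_8 = 10; t_9 = 15; t_{10} = 4; t_{11} = 19; t_{12} = 2; t_{13} = 0; t_{14} = 2; t_{15} = 2; t_{16} = 4; t_{17} = 6.
Since (t_{16}, t_{17}) = (t_0, t_1) = (4, 6) (two consecutive terms determine the rest), the sequence is periodic with period 16.
So t_{1092} = t_{0 + ((1092-0) mod 16)} = t_4 = 5.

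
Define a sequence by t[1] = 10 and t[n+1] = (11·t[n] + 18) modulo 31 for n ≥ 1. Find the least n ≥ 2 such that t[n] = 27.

Computing terms: t[1] = 10, t[2] = 4, t[3] = 0, t[4] = 18, t[5] = 30, t[6] = 7, t[7] = 2, t[8] = 9, t[9] = 24, t[10] = 3, t[11] = 20, t[12] = 21, t[13] = 1, t[14] = 29, t[15] = 27, t[16] = 5, t[17] = 11, t[18] = 15, t[19] = 28, t[20] = 16, t[21] = 8, t[22] = 13, t[23] = 6, t[24] = 22, t[25] = 12, t[26] = 26, t[27] = 25, t[28] = 14, t[29] = 17, t[30] = 19, t[31] = 10.
Since t[31] = t[1] = 10, the sequence is periodic with period 30.
The value 27 first appears (with n ≥ 2) at t[15].

15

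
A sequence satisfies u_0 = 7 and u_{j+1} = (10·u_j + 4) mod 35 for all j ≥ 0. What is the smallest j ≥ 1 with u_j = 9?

We have u_0 = 7,  u_1 = 4,  u_2 = 9,  u_3 = 24,  u_4 = 34,  u_5 = 29,  u_6 = 14,  u_7 = 4.
Since u_7 = u_1 = 4, the sequence is eventually periodic: after a pre-period of length 1 it cycles with period 6.
The value 9 first appears (with j ≥ 1) at u_2.

2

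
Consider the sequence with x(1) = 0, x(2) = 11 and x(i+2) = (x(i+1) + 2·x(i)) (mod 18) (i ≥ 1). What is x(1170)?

Computing terms: x(1) = 0,  x(2) = 11,  x(3) = 11,  x(4) = 15,  x(5) = 1,  x(6) = 13,  x(7) = 15,  x(8) = 5,  x(9) = 17,  x(10) = 9,  x(11) = 7,  x(12) = 7,  x(13) = 3,  x(14) = 17,  x(15) = 5,  x(16) = 3,  x(17) = 13,  x(18) = 1,  x(19) = 9,  x(20) = 11,  x(21) = 11.
Since (x(20), x(21)) = (x(2), x(3)) = (11, 11) (two consecutive terms determine the rest), the sequence is eventually periodic: after a pre-period of length 1 it cycles with period 18.
For i ≥ 2, x(i) depends only on (i - 2) mod 18. (1170 - 2) mod 18 = 16, so x(1170) = x(18) = 1.

1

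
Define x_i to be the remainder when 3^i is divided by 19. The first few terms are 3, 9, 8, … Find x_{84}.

11

Listing terms: x_1 = 3,  x_2 = 9,  x_3 = 8,  x_4 = 5,  x_5 = 15,  x_6 = 7,  x_7 = 2,  x_8 = 6,  x_9 = 18,  x_{10} = 16,  x_{11} = 10,  x_{12} = 11,  x_{13} = 14,  x_{14} = 4,  x_{15} = 12,  x_{16} = 17,  x_{17} = 13,  x_{18} = 1,  x_{19} = 3.
The sequence repeats with period 18.
So x_{84} = x_{1 + ((84-1) mod 18)} = x_{12} = 11.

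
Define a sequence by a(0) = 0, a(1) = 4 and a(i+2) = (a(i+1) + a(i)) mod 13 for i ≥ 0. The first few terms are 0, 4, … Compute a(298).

1

a(0) = 0; a(1) = 4; a(2) = 4; a(3) = 8; a(4) = 12; a(5) = 7; a(6) = 6; a(7) = 0; a(8) = 6; a(9) = 6; a(10) = 12; a(11) = 5; a(12) = 4; a(13) = 9; a(14) = 0; a(15) = 9; a(16) = 9; a(17) = 5; a(18) = 1; a(19) = 6; a(20) = 7; a(21) = 0; a(22) = 7; a(23) = 7; a(24) = 1; a(25) = 8; a(26) = 9; a(27) = 4; a(28) = 0; a(29) = 4.
The sequence repeats with period 28.
So a(298) = a(0 + ((298-0) mod 28)) = a(18) = 1.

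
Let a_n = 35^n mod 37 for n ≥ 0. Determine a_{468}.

1

a_0 = 1; a_1 = 35; a_2 = 4; a_3 = 29; a_4 = 16; a_5 = 5; a_6 = 27; a_7 = 20; a_8 = 34; a_9 = 6; a_{10} = 25; a_{11} = 24; a_{12} = 26; a_{13} = 22; a_{14} = 30; a_{15} = 14; a_{16} = 9; a_{17} = 19; a_{18} = 36; a_{19} = 2; a_{20} = 33; a_{21} = 8; a_{22} = 21; a_{23} = 32; a_{24} = 10; a_{25} = 17; a_{26} = 3; a_{27} = 31; a_{28} = 12; a_{29} = 13; a_{30} = 11; a_{31} = 15; a_{32} = 7; a_{33} = 23; a_{34} = 28; a_{35} = 18; a_{36} = 1.
Since a_{36} = a_0 = 1, the sequence is periodic with period 36.
So a_{468} = a_{0 + ((468-0) mod 36)} = a_0 = 1.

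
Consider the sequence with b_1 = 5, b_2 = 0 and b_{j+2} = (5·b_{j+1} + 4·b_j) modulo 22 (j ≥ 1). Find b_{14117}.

We have b_1 = 5; b_2 = 0; b_3 = 20; b_4 = 12; b_5 = 8; b_6 = 0; b_7 = 10; b_8 = 6; b_9 = 4; b_{10} = 0; b_{11} = 16; b_{12} = 14; b_{13} = 2; b_{14} = 0; b_{15} = 8; b_{16} = 18; b_{17} = 12; b_{18} = 0; b_{19} = 4; b_{20} = 20; b_{21} = 6; b_{22} = 0; b_{23} = 2; b_{24} = 10; b_{25} = 14; b_{26} = 0; b_{27} = 12; b_{28} = 16; b_{29} = 18; b_{30} = 0; b_{31} = 6; b_{32} = 8; b_{33} = 20; b_{34} = 0; b_{35} = 14; b_{36} = 4; b_{37} = 10; b_{38} = 0; b_{39} = 18; b_{40} = 2; b_{41} = 16; b_{42} = 0; b_{43} = 20.
Since (b_{42}, b_{43}) = (b_2, b_3) = (0, 20) (two consecutive terms determine the rest), the sequence is eventually periodic: after a pre-period of length 1 it cycles with period 40.
For j ≥ 2, b_j depends only on (j - 2) mod 40. (14117 - 2) mod 40 = 35, so b_{14117} = b_{37} = 10.

10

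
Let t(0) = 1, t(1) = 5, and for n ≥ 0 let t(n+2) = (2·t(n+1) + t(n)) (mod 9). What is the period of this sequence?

24

Computing terms: t(0) = 1,  t(1) = 5,  t(2) = 2,  t(3) = 0,  t(4) = 2,  t(5) = 4,  t(6) = 1,  t(7) = 6,  t(8) = 4,  t(9) = 5,  t(10) = 5,  t(11) = 6,  t(12) = 8,  t(13) = 4,  t(14) = 7,  t(15) = 0,  t(16) = 7,  t(17) = 5,  t(18) = 8,  t(19) = 3,  t(20) = 5,  t(21) = 4,  t(22) = 4,  t(23) = 3,  t(24) = 1,  t(25) = 5.
Since (t(24), t(25)) = (t(0), t(1)) = (1, 5) (two consecutive terms determine the rest), the sequence is periodic with period 24.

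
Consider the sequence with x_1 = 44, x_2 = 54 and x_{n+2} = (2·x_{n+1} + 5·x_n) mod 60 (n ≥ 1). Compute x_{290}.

x_1 = 44; x_2 = 54; x_3 = 28; x_4 = 26; x_5 = 12; x_6 = 34; x_7 = 8; x_8 = 6; x_9 = 52; x_{10} = 14; x_{11} = 48; x_{12} = 46; x_{13} = 32; x_{14} = 54; x_{15} = 28.
Since (x_{14}, x_{15}) = (x_2, x_3) = (54, 28) (two consecutive terms determine the rest), the sequence is eventually periodic: after a pre-period of length 1 it cycles with period 12.
For n ≥ 2, x_n depends only on (n - 2) mod 12. (290 - 2) mod 12 = 0, so x_{290} = x_2 = 54.

54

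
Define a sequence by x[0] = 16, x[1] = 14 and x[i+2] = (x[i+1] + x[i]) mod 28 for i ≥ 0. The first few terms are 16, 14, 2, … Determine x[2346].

Computing terms: x[0] = 16, x[1] = 14, x[2] = 2, x[3] = 16, x[4] = 18, x[5] = 6, x[6] = 24, x[7] = 2, x[8] = 26, x[9] = 0, x[10] = 26, x[11] = 26, x[12] = 24, x[13] = 22, x[14] = 18, x[15] = 12, x[16] = 2, x[17] = 14, x[18] = 16, x[19] = 2, x[20] = 18, x[21] = 20, x[22] = 10, x[23] = 2, x[24] = 12, x[25] = 14, x[26] = 26, x[27] = 12, x[28] = 10, x[29] = 22, x[30] = 4, x[31] = 26, x[32] = 2, x[33] = 0, x[34] = 2, x[35] = 2, x[36] = 4, x[37] = 6, x[38] = 10, x[39] = 16, x[40] = 26, x[41] = 14, x[42] = 12, x[43] = 26, x[44] = 10, x[45] = 8, x[46] = 18, x[47] = 26, x[48] = 16, x[49] = 14.
Since (x[48], x[49]) = (x[0], x[1]) = (16, 14) (two consecutive terms determine the rest), the sequence is periodic with period 48.
So x[2346] = x[0 + ((2346-0) mod 48)] = x[42] = 12.

12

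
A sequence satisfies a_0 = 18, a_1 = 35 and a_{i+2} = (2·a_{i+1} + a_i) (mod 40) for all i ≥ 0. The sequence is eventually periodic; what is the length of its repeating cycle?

We have a_0 = 18, a_1 = 35, a_2 = 8, a_3 = 11, a_4 = 30, a_5 = 31, a_6 = 12, a_7 = 15, a_8 = 2, a_9 = 19, a_{10} = 0, a_{11} = 19, a_{12} = 38, a_{13} = 15, a_{14} = 28, a_{15} = 31, a_{16} = 10, a_{17} = 11, a_{18} = 32, a_{19} = 35, a_{20} = 22, a_{21} = 39, a_{22} = 20, a_{23} = 39, a_{24} = 18, a_{25} = 35.
Since (a_{24}, a_{25}) = (a_0, a_1) = (18, 35) (two consecutive terms determine the rest), the sequence is periodic with period 24.

24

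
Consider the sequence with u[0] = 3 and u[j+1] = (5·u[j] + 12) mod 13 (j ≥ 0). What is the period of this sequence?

4

u[0] = 3; u[1] = 1; u[2] = 4; u[3] = 6; u[4] = 3.
The sequence repeats with period 4.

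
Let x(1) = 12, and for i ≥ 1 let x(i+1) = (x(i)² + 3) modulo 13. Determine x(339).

We have x(1) = 12,  x(2) = 4,  x(3) = 6,  x(4) = 0,  x(5) = 3,  x(6) = 12.
Since x(6) = x(1) = 12, the sequence is periodic with period 5.
So x(339) = x(1 + ((339-1) mod 5)) = x(4) = 0.

0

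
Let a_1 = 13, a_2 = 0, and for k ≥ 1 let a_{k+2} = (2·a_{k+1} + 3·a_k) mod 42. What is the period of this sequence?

6

We have a_1 = 13,  a_2 = 0,  a_3 = 39,  a_4 = 36,  a_5 = 21,  a_6 = 24,  a_7 = 27,  a_8 = 0,  a_9 = 39.
Since (a_8, a_9) = (a_2, a_3) = (0, 39) (two consecutive terms determine the rest), the sequence is eventually periodic: after a pre-period of length 1 it cycles with period 6.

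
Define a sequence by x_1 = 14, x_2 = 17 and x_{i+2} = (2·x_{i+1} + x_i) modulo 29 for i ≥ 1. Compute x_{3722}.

Computing terms: x_1 = 14,  x_2 = 17,  x_3 = 19,  x_4 = 26,  x_5 = 13,  x_6 = 23,  x_7 = 1,  x_8 = 25,  x_9 = 22,  x_{10} = 11,  x_{11} = 15,  x_{12} = 12,  x_{13} = 10,  x_{14} = 3,  x_{15} = 16,  x_{16} = 6,  x_{17} = 28,  x_{18} = 4,  x_{19} = 7,  x_{20} = 18,  x_{21} = 14,  x_{22} = 17.
Since (x_{21}, x_{22}) = (x_1, x_2) = (14, 17) (two consecutive terms determine the rest), the sequence is periodic with period 20.
(3722 - 1) mod 20 = 1, so x_{3722} = x_2 = 17.

17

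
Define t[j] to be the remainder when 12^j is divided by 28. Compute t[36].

We have t[1] = 12, t[2] = 4, t[3] = 20, t[4] = 16, t[5] = 24, t[6] = 8, t[7] = 12.
Since t[7] = t[1] = 12, the sequence is periodic with period 6.
So t[36] = t[1 + ((36-1) mod 6)] = t[6] = 8.

8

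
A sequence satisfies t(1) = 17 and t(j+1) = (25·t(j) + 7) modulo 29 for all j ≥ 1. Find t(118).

6

We have t(1) = 17, t(2) = 26, t(3) = 19, t(4) = 18, t(5) = 22, t(6) = 6, t(7) = 12, t(8) = 17.
Since t(8) = t(1) = 17, the sequence is periodic with period 7.
So t(118) = t(1 + ((118-1) mod 7)) = t(6) = 6.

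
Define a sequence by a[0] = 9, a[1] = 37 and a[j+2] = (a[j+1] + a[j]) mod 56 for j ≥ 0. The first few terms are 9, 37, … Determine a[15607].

We have a[0] = 9, a[1] = 37, a[2] = 46, a[3] = 27, a[4] = 17, a[5] = 44, a[6] = 5, a[7] = 49, a[8] = 54, a[9] = 47, a[10] = 45, a[11] = 36, a[12] = 25, a[13] = 5, a[14] = 30, a[15] = 35, a[16] = 9, a[17] = 44, a[18] = 53, a[19] = 41, a[20] = 38, a[21] = 23, a[22] = 5, a[23] = 28, a[24] = 33, a[25] = 5, a[26] = 38, a[27] = 43, a[28] = 25, a[29] = 12, a[30] = 37, a[31] = 49, a[32] = 30, a[33] = 23, a[34] = 53, a[35] = 20, a[36] = 17, a[37] = 37, a[38] = 54, a[39] = 35, a[40] = 33, a[41] = 12, a[42] = 45, a[43] = 1, a[44] = 46, a[45] = 47, a[46] = 37, a[47] = 28, a[48] = 9, a[49] = 37.
Since (a[48], a[49]) = (a[0], a[1]) = (9, 37) (two consecutive terms determine the rest), the sequence is periodic with period 48.
(15607 - 0) mod 48 = 7, so a[15607] = a[7] = 49.

49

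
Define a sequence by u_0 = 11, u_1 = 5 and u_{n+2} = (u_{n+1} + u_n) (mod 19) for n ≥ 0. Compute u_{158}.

We have u_0 = 11; u_1 = 5; u_2 = 16; u_3 = 2; u_4 = 18; u_5 = 1; u_6 = 0; u_7 = 1; u_8 = 1; u_9 = 2; u_{10} = 3; u_{11} = 5; u_{12} = 8; u_{13} = 13; u_{14} = 2; u_{15} = 15; u_{16} = 17; u_{17} = 13; u_{18} = 11; u_{19} = 5.
The sequence repeats with period 18.
(158 - 0) mod 18 = 14, so u_{158} = u_{14} = 2.

2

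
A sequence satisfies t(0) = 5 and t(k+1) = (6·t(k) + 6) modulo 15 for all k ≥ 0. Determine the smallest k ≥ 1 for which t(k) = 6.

We have t(0) = 5, t(1) = 6, t(2) = 12, t(3) = 3, t(4) = 9, t(5) = 0, t(6) = 6.
Since t(6) = t(1) = 6, the sequence is eventually periodic: after a pre-period of length 1 it cycles with period 5.
The value 6 first appears (with k ≥ 1) at t(1).

1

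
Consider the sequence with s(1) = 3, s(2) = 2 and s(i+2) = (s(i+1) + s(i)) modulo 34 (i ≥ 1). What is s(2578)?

27

Computing terms: s(1) = 3, s(2) = 2, s(3) = 5, s(4) = 7, s(5) = 12, s(6) = 19, s(7) = 31, s(8) = 16, s(9) = 13, s(10) = 29, s(11) = 8, s(12) = 3, s(13) = 11, s(14) = 14, s(15) = 25, s(16) = 5, s(17) = 30, s(18) = 1, s(19) = 31, s(20) = 32, s(21) = 29, s(22) = 27, s(23) = 22, s(24) = 15, s(25) = 3, s(26) = 18, s(27) = 21, s(28) = 5, s(29) = 26, s(30) = 31, s(31) = 23, s(32) = 20, s(33) = 9, s(34) = 29, s(35) = 4, s(36) = 33, s(37) = 3, s(38) = 2.
The sequence repeats with period 36.
(2578 - 1) mod 36 = 21, so s(2578) = s(22) = 27.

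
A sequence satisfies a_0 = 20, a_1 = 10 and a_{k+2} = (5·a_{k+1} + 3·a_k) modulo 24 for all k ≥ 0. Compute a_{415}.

We have a_0 = 20; a_1 = 10; a_2 = 14; a_3 = 4; a_4 = 14; a_5 = 10; a_6 = 20; a_7 = 10.
The sequence repeats with period 6.
So a_{415} = a_{0 + ((415-0) mod 6)} = a_1 = 10.

10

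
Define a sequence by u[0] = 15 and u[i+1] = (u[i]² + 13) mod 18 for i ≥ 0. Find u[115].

14

Listing terms: u[0] = 15; u[1] = 4; u[2] = 11; u[3] = 8; u[4] = 5; u[5] = 2; u[6] = 17; u[7] = 14; u[8] = 11.
Since u[8] = u[2] = 11, the sequence is eventually periodic: after a pre-period of length 2 it cycles with period 6.
For i ≥ 2, u[i] depends only on (i - 2) mod 6. (115 - 2) mod 6 = 5, so u[115] = u[7] = 14.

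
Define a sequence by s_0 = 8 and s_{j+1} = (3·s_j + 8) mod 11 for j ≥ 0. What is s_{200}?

Listing terms: s_0 = 8, s_1 = 10, s_2 = 5, s_3 = 1, s_4 = 0, s_5 = 8.
Since s_5 = s_0 = 8, the sequence is periodic with period 5.
(200 - 0) mod 5 = 0, so s_{200} = s_0 = 8.

8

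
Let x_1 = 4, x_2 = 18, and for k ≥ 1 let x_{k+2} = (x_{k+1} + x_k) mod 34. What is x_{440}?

28

Computing terms: x_1 = 4,  x_2 = 18,  x_3 = 22,  x_4 = 6,  x_5 = 28,  x_6 = 0,  x_7 = 28,  x_8 = 28,  x_9 = 22,  x_{10} = 16,  x_{11} = 4,  x_{12} = 20,  x_{13} = 24,  x_{14} = 10,  x_{15} = 0,  x_{16} = 10,  x_{17} = 10,  x_{18} = 20,  x_{19} = 30,  x_{20} = 16,  x_{21} = 12,  x_{22} = 28,  x_{23} = 6,  x_{24} = 0,  x_{25} = 6,  x_{26} = 6,  x_{27} = 12,  x_{28} = 18,  x_{29} = 30,  x_{30} = 14,  x_{31} = 10,  x_{32} = 24,  x_{33} = 0,  x_{34} = 24,  x_{35} = 24,  x_{36} = 14,  x_{37} = 4,  x_{38} = 18.
The sequence repeats with period 36.
(440 - 1) mod 36 = 7, so x_{440} = x_8 = 28.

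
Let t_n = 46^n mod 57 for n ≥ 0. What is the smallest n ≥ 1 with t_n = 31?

5

Listing terms: t_0 = 1,  t_1 = 46,  t_2 = 7,  t_3 = 37,  t_4 = 49,  t_5 = 31,  t_6 = 1.
The sequence repeats with period 6.
The value 31 first appears (with n ≥ 1) at t_5.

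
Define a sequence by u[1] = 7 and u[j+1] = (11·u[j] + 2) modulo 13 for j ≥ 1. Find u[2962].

8

Computing terms: u[1] = 7, u[2] = 1, u[3] = 0, u[4] = 2, u[5] = 11, u[6] = 6, u[7] = 3, u[8] = 9, u[9] = 10, u[10] = 8, u[11] = 12, u[12] = 4, u[13] = 7.
Since u[13] = u[1] = 7, the sequence is periodic with period 12.
(2962 - 1) mod 12 = 9, so u[2962] = u[10] = 8.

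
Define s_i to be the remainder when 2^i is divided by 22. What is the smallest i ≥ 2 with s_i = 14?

8

s_1 = 2, s_2 = 4, s_3 = 8, s_4 = 16, s_5 = 10, s_6 = 20, s_7 = 18, s_8 = 14, s_9 = 6, s_{10} = 12, s_{11} = 2.
The sequence repeats with period 10.
The value 14 first appears (with i ≥ 2) at s_8.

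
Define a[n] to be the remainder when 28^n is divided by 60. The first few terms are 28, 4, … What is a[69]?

We have a[1] = 28, a[2] = 4, a[3] = 52, a[4] = 16, a[5] = 28.
Since a[5] = a[1] = 28, the sequence is periodic with period 4.
(69 - 1) mod 4 = 0, so a[69] = a[1] = 28.

28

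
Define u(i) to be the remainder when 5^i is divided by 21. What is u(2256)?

Listing terms: u(1) = 5,  u(2) = 4,  u(3) = 20,  u(4) = 16,  u(5) = 17,  u(6) = 1,  u(7) = 5.
The sequence repeats with period 6.
(2256 - 1) mod 6 = 5, so u(2256) = u(6) = 1.

1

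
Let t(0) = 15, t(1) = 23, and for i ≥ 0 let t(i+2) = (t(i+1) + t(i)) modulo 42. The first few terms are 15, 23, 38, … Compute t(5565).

Listing terms: t(0) = 15; t(1) = 23; t(2) = 38; t(3) = 19; t(4) = 15; t(5) = 34; t(6) = 7; t(7) = 41; t(8) = 6; t(9) = 5; t(10) = 11; t(11) = 16; t(12) = 27; t(13) = 1; t(14) = 28; t(15) = 29; t(16) = 15; t(17) = 2; t(18) = 17; t(19) = 19; t(20) = 36; t(21) = 13; t(22) = 7; t(23) = 20; t(24) = 27; t(25) = 5; t(26) = 32; t(27) = 37; t(28) = 27; t(29) = 22; t(30) = 7; t(31) = 29; t(32) = 36; t(33) = 23; t(34) = 17; t(35) = 40; t(36) = 15; t(37) = 13; t(38) = 28; t(39) = 41; t(40) = 27; t(41) = 26; t(42) = 11; t(43) = 37; t(44) = 6; t(45) = 1; t(46) = 7; t(47) = 8; t(48) = 15; t(49) = 23.
The sequence repeats with period 48.
(5565 - 0) mod 48 = 45, so t(5565) = t(45) = 1.

1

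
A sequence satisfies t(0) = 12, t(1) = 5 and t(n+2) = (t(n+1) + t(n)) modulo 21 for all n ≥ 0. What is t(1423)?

Listing terms: t(0) = 12; t(1) = 5; t(2) = 17; t(3) = 1; t(4) = 18; t(5) = 19; t(6) = 16; t(7) = 14; t(8) = 9; t(9) = 2; t(10) = 11; t(11) = 13; t(12) = 3; t(13) = 16; t(14) = 19; t(15) = 14; t(16) = 12; t(17) = 5.
Since (t(16), t(17)) = (t(0), t(1)) = (12, 5) (two consecutive terms determine the rest), the sequence is periodic with period 16.
So t(1423) = t(0 + ((1423-0) mod 16)) = t(15) = 14.

14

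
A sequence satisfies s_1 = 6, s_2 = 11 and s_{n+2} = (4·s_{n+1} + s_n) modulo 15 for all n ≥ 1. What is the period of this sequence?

Listing terms: s_1 = 6, s_2 = 11, s_3 = 5, s_4 = 1, s_5 = 9, s_6 = 7, s_7 = 7, s_8 = 5, s_9 = 12, s_{10} = 8, s_{11} = 14, s_{12} = 4, s_{13} = 0, s_{14} = 4, s_{15} = 1, s_{16} = 8, s_{17} = 3, s_{18} = 5, s_{19} = 8, s_{20} = 7, s_{21} = 6, s_{22} = 1, s_{23} = 10, s_{24} = 11, s_{25} = 9, s_{26} = 2, s_{27} = 2, s_{28} = 10, s_{29} = 12, s_{30} = 13, s_{31} = 4, s_{32} = 14, s_{33} = 0, s_{34} = 14, s_{35} = 11, s_{36} = 13, s_{37} = 3, s_{38} = 10, s_{39} = 13, s_{40} = 2, s_{41} = 6, s_{42} = 11.
Since (s_{41}, s_{42}) = (s_1, s_2) = (6, 11) (two consecutive terms determine the rest), the sequence is periodic with period 40.

40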